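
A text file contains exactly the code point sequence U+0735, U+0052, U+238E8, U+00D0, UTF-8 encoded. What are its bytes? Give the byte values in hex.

DC B5 52 F0 A3 A3 A8 C3 90

U+0735: 2-byte form → DC B5.
U+0052: 1-byte form → 52.
U+238E8: 4-byte form → F0 A3 A3 A8.
U+00D0: 2-byte form → C3 90.
Concatenated (9 bytes): DC B5 52 F0 A3 A3 A8 C3 90.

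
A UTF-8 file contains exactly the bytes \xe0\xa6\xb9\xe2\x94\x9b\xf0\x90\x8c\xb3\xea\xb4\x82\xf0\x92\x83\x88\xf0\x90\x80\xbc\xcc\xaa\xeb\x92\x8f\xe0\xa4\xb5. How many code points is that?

Byte at offset 0: 0xE0 = 11100000 → 3-byte char (#1). Advance 3.
Byte at offset 3: 0xE2 = 11100010 → 3-byte char (#2). Advance 3.
Byte at offset 6: 0xF0 = 11110000 → 4-byte char (#3). Advance 4.
Byte at offset 10: 0xEA = 11101010 → 3-byte char (#4). Advance 3.
Byte at offset 13: 0xF0 = 11110000 → 4-byte char (#5). Advance 4.
Byte at offset 17: 0xF0 = 11110000 → 4-byte char (#6). Advance 4.
Byte at offset 21: 0xCC = 11001100 → 2-byte char (#7). Advance 2.
Byte at offset 23: 0xEB = 11101011 → 3-byte char (#8). Advance 3.
Byte at offset 26: 0xE0 = 11100000 → 3-byte char (#9). Advance 3.
Reached end at offset 29 after 9 code points.

9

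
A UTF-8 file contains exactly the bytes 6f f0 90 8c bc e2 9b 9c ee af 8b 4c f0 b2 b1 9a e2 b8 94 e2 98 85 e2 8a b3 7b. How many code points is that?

10

Byte at offset 0: 0x6F = 01101111 → 1-byte char (#1). Advance 1.
Byte at offset 1: 0xF0 = 11110000 → 4-byte char (#2). Advance 4.
Byte at offset 5: 0xE2 = 11100010 → 3-byte char (#3). Advance 3.
Byte at offset 8: 0xEE = 11101110 → 3-byte char (#4). Advance 3.
Byte at offset 11: 0x4C = 01001100 → 1-byte char (#5). Advance 1.
Byte at offset 12: 0xF0 = 11110000 → 4-byte char (#6). Advance 4.
Byte at offset 16: 0xE2 = 11100010 → 3-byte char (#7). Advance 3.
Byte at offset 19: 0xE2 = 11100010 → 3-byte char (#8). Advance 3.
Byte at offset 22: 0xE2 = 11100010 → 3-byte char (#9). Advance 3.
Byte at offset 25: 0x7B = 01111011 → 1-byte char (#10). Advance 1.
Reached end at offset 26 after 10 code points.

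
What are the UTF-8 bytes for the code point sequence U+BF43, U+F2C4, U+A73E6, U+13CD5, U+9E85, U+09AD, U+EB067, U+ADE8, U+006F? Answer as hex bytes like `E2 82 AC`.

U+BF43: 3-byte form → EB BD 83.
U+F2C4: 3-byte form → EF 8B 84.
U+A73E6: 4-byte form → F2 A7 8F A6.
U+13CD5: 4-byte form → F0 93 B3 95.
U+9E85: 3-byte form → E9 BA 85.
U+09AD: 3-byte form → E0 A6 AD.
U+EB067: 4-byte form → F3 AB 81 A7.
U+ADE8: 3-byte form → EA B7 A8.
U+006F: 1-byte form → 6F.
Concatenated (28 bytes): EB BD 83 EF 8B 84 F2 A7 8F A6 F0 93 B3 95 E9 BA 85 E0 A6 AD F3 AB 81 A7 EA B7 A8 6F.

EB BD 83 EF 8B 84 F2 A7 8F A6 F0 93 B3 95 E9 BA 85 E0 A6 AD F3 AB 81 A7 EA B7 A8 6F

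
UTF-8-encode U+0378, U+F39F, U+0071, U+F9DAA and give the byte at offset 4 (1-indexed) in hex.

1-indexed offset 4 is 0-indexed offset 3.
U+0378 → 2-byte form CD B8 at offsets 0–1.
U+F39F → 3-byte form EF 8E 9F at offsets 2–4.
Offset 3 falls in char 2's range; it's byte 2 of EF 8E 9F = 0x8E.

0x8E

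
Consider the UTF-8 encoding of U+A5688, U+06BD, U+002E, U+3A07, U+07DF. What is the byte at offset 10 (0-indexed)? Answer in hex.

0xDF

U+A5688 → 4-byte form F2 A5 9A 88 at offsets 0–3.
U+06BD → 2-byte form DA BD at offsets 4–5.
U+002E → 1-byte form 2E at offsets 6–6.
U+3A07 → 3-byte form E3 A8 87 at offsets 7–9.
U+07DF → 2-byte form DF 9F at offsets 10–11.
Offset 10 falls in char 5's range; it's byte 1 of DF 9F = 0xDF.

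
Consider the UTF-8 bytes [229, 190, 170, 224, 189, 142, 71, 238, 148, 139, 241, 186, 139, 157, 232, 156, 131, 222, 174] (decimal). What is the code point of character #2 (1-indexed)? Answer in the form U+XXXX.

U+0F4E

Offset 0: leading byte 0xE5 = 11100101 → 3-byte char #1 = E5 BE AA.
Offset 3: leading byte 0xE0 = 11100000 → 3-byte char #2 = E0 BD 8E.
Leading byte 0xE0 = 11100000 matches 1110xxxx → 3-byte sequence.
Byte 1: 0xE0 = 11100000, payload 0000 (4 bits).
Byte 2: 0xBD = 10111101 (10xxxxxx ✓), payload 111101.
Byte 3: 0x8E = 10001110 (10xxxxxx ✓), payload 001110.
Concatenate: 0000111101001110 = 0xF4E (16 bits → U+0F4E).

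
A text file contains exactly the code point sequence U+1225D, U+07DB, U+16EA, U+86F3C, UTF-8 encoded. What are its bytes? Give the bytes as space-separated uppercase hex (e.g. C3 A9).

U+1225D: 4-byte form → F0 92 89 9D.
U+07DB: 2-byte form → DF 9B.
U+16EA: 3-byte form → E1 9B AA.
U+86F3C: 4-byte form → F2 86 BC BC.
Concatenated (13 bytes): F0 92 89 9D DF 9B E1 9B AA F2 86 BC BC.

F0 92 89 9D DF 9B E1 9B AA F2 86 BC BC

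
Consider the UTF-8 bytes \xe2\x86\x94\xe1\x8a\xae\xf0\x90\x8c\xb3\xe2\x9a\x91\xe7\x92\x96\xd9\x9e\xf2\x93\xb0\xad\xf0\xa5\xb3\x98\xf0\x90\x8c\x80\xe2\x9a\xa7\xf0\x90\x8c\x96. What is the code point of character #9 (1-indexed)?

U+10300

Offset 0: leading byte 0xE2 = 11100010 → 3-byte char #1 = E2 86 94.
Offset 3: leading byte 0xE1 = 11100001 → 3-byte char #2 = E1 8A AE.
Offset 6: leading byte 0xF0 = 11110000 → 4-byte char #3 = F0 90 8C B3.
Offset 10: leading byte 0xE2 = 11100010 → 3-byte char #4 = E2 9A 91.
Offset 13: leading byte 0xE7 = 11100111 → 3-byte char #5 = E7 92 96.
Offset 16: leading byte 0xD9 = 11011001 → 2-byte char #6 = D9 9E.
Offset 18: leading byte 0xF2 = 11110010 → 4-byte char #7 = F2 93 B0 AD.
Offset 22: leading byte 0xF0 = 11110000 → 4-byte char #8 = F0 A5 B3 98.
Offset 26: leading byte 0xF0 = 11110000 → 4-byte char #9 = F0 90 8C 80.
Leading byte 0xF0 = 11110000 matches 11110xxx → 4-byte sequence.
Byte 1: 0xF0 = 11110000, payload 000 (3 bits).
Byte 2: 0x90 = 10010000 (10xxxxxx ✓), payload 010000.
Byte 3: 0x8C = 10001100 (10xxxxxx ✓), payload 001100.
Byte 4: 0x80 = 10000000 (10xxxxxx ✓), payload 000000.
Concatenate: 000010000001100000000 = 0x10300 (21 bits → U+10300).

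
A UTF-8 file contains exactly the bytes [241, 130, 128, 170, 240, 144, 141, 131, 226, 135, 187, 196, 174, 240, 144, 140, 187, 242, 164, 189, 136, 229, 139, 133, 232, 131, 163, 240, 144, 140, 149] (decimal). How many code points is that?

9

Byte at offset 0: 0xF1 = 11110001 → 4-byte char (#1). Advance 4.
Byte at offset 4: 0xF0 = 11110000 → 4-byte char (#2). Advance 4.
Byte at offset 8: 0xE2 = 11100010 → 3-byte char (#3). Advance 3.
Byte at offset 11: 0xC4 = 11000100 → 2-byte char (#4). Advance 2.
Byte at offset 13: 0xF0 = 11110000 → 4-byte char (#5). Advance 4.
Byte at offset 17: 0xF2 = 11110010 → 4-byte char (#6). Advance 4.
Byte at offset 21: 0xE5 = 11100101 → 3-byte char (#7). Advance 3.
Byte at offset 24: 0xE8 = 11101000 → 3-byte char (#8). Advance 3.
Byte at offset 27: 0xF0 = 11110000 → 4-byte char (#9). Advance 4.
Reached end at offset 31 after 9 code points.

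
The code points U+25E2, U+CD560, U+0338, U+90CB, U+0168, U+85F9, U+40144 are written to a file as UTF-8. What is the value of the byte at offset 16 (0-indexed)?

0xB9

U+25E2 → 3-byte form E2 97 A2 at offsets 0–2.
U+CD560 → 4-byte form F3 8D 95 A0 at offsets 3–6.
U+0338 → 2-byte form CC B8 at offsets 7–8.
U+90CB → 3-byte form E9 83 8B at offsets 9–11.
U+0168 → 2-byte form C5 A8 at offsets 12–13.
U+85F9 → 3-byte form E8 97 B9 at offsets 14–16.
Offset 16 falls in char 6's range; it's byte 3 of E8 97 B9 = 0xB9.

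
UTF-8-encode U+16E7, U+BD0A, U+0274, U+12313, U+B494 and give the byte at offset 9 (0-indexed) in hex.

0x92

U+16E7 → 3-byte form E1 9B A7 at offsets 0–2.
U+BD0A → 3-byte form EB B4 8A at offsets 3–5.
U+0274 → 2-byte form C9 B4 at offsets 6–7.
U+12313 → 4-byte form F0 92 8C 93 at offsets 8–11.
Offset 9 falls in char 4's range; it's byte 2 of F0 92 8C 93 = 0x92.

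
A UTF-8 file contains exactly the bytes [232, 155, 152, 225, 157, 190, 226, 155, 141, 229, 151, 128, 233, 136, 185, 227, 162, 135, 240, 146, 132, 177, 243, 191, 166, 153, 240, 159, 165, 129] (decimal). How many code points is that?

9

Byte at offset 0: 0xE8 = 11101000 → 3-byte char (#1). Advance 3.
Byte at offset 3: 0xE1 = 11100001 → 3-byte char (#2). Advance 3.
Byte at offset 6: 0xE2 = 11100010 → 3-byte char (#3). Advance 3.
Byte at offset 9: 0xE5 = 11100101 → 3-byte char (#4). Advance 3.
Byte at offset 12: 0xE9 = 11101001 → 3-byte char (#5). Advance 3.
Byte at offset 15: 0xE3 = 11100011 → 3-byte char (#6). Advance 3.
Byte at offset 18: 0xF0 = 11110000 → 4-byte char (#7). Advance 4.
Byte at offset 22: 0xF3 = 11110011 → 4-byte char (#8). Advance 4.
Byte at offset 26: 0xF0 = 11110000 → 4-byte char (#9). Advance 4.
Reached end at offset 30 after 9 code points.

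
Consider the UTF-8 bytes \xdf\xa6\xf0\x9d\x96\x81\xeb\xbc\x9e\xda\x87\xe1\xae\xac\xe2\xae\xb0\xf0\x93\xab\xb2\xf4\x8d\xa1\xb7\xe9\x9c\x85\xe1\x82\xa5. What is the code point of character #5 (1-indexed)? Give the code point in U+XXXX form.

U+1BAC

Offset 0: leading byte 0xDF = 11011111 → 2-byte char #1 = DF A6.
Offset 2: leading byte 0xF0 = 11110000 → 4-byte char #2 = F0 9D 96 81.
Offset 6: leading byte 0xEB = 11101011 → 3-byte char #3 = EB BC 9E.
Offset 9: leading byte 0xDA = 11011010 → 2-byte char #4 = DA 87.
Offset 11: leading byte 0xE1 = 11100001 → 3-byte char #5 = E1 AE AC.
Leading byte 0xE1 = 11100001 matches 1110xxxx → 3-byte sequence.
Byte 1: 0xE1 = 11100001, payload 0001 (4 bits).
Byte 2: 0xAE = 10101110 (10xxxxxx ✓), payload 101110.
Byte 3: 0xAC = 10101100 (10xxxxxx ✓), payload 101100.
Concatenate: 0001101110101100 = 0x1BAC (16 bits → U+1BAC).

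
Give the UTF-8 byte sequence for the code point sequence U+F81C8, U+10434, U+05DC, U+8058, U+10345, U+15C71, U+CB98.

F3 B8 87 88 F0 90 90 B4 D7 9C E8 81 98 F0 90 8D 85 F0 95 B1 B1 EC AE 98

U+F81C8: 4-byte form → F3 B8 87 88.
U+10434: 4-byte form → F0 90 90 B4.
U+05DC: 2-byte form → D7 9C.
U+8058: 3-byte form → E8 81 98.
U+10345: 4-byte form → F0 90 8D 85.
U+15C71: 4-byte form → F0 95 B1 B1.
U+CB98: 3-byte form → EC AE 98.
Concatenated (24 bytes): F3 B8 87 88 F0 90 90 B4 D7 9C E8 81 98 F0 90 8D 85 F0 95 B1 B1 EC AE 98.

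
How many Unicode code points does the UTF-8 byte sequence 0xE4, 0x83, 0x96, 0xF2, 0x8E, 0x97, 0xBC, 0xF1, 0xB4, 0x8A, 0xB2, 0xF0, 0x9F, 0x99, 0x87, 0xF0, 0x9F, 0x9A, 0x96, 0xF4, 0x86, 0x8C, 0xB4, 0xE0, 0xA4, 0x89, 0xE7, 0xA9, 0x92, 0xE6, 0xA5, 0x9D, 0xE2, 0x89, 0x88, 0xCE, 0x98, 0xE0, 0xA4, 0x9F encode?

Byte at offset 0: 0xE4 = 11100100 → 3-byte char (#1). Advance 3.
Byte at offset 3: 0xF2 = 11110010 → 4-byte char (#2). Advance 4.
Byte at offset 7: 0xF1 = 11110001 → 4-byte char (#3). Advance 4.
Byte at offset 11: 0xF0 = 11110000 → 4-byte char (#4). Advance 4.
Byte at offset 15: 0xF0 = 11110000 → 4-byte char (#5). Advance 4.
Byte at offset 19: 0xF4 = 11110100 → 4-byte char (#6). Advance 4.
Byte at offset 23: 0xE0 = 11100000 → 3-byte char (#7). Advance 3.
Byte at offset 26: 0xE7 = 11100111 → 3-byte char (#8). Advance 3.
Byte at offset 29: 0xE6 = 11100110 → 3-byte char (#9). Advance 3.
Byte at offset 32: 0xE2 = 11100010 → 3-byte char (#10). Advance 3.
Byte at offset 35: 0xCE = 11001110 → 2-byte char (#11). Advance 2.
Byte at offset 37: 0xE0 = 11100000 → 3-byte char (#12). Advance 3.
Reached end at offset 40 after 12 code points.

12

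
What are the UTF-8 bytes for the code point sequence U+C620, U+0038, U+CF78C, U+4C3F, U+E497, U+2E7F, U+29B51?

U+C620: 3-byte form → EC 98 A0.
U+0038: 1-byte form → 38.
U+CF78C: 4-byte form → F3 8F 9E 8C.
U+4C3F: 3-byte form → E4 B0 BF.
U+E497: 3-byte form → EE 92 97.
U+2E7F: 3-byte form → E2 B9 BF.
U+29B51: 4-byte form → F0 A9 AD 91.
Concatenated (21 bytes): EC 98 A0 38 F3 8F 9E 8C E4 B0 BF EE 92 97 E2 B9 BF F0 A9 AD 91.

EC 98 A0 38 F3 8F 9E 8C E4 B0 BF EE 92 97 E2 B9 BF F0 A9 AD 91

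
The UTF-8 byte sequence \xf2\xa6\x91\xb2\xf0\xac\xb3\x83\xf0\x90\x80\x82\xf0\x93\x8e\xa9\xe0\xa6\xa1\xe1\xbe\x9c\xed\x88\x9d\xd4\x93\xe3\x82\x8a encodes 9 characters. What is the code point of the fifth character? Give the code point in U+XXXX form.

U+09A1

Offset 0: leading byte 0xF2 = 11110010 → 4-byte char #1 = F2 A6 91 B2.
Offset 4: leading byte 0xF0 = 11110000 → 4-byte char #2 = F0 AC B3 83.
Offset 8: leading byte 0xF0 = 11110000 → 4-byte char #3 = F0 90 80 82.
Offset 12: leading byte 0xF0 = 11110000 → 4-byte char #4 = F0 93 8E A9.
Offset 16: leading byte 0xE0 = 11100000 → 3-byte char #5 = E0 A6 A1.
Leading byte 0xE0 = 11100000 matches 1110xxxx → 3-byte sequence.
Byte 1: 0xE0 = 11100000, payload 0000 (4 bits).
Byte 2: 0xA6 = 10100110 (10xxxxxx ✓), payload 100110.
Byte 3: 0xA1 = 10100001 (10xxxxxx ✓), payload 100001.
Concatenate: 0000100110100001 = 0x9A1 (16 bits → U+09A1).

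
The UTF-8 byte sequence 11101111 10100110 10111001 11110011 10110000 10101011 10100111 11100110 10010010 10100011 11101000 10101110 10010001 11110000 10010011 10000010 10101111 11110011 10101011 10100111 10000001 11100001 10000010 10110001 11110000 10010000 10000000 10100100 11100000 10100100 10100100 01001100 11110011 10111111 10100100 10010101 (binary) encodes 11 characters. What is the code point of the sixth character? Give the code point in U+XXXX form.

Offset 0: leading byte 0xEF = 11101111 → 3-byte char #1 = EF A6 B9.
Offset 3: leading byte 0xF3 = 11110011 → 4-byte char #2 = F3 B0 AB A7.
Offset 7: leading byte 0xE6 = 11100110 → 3-byte char #3 = E6 92 A3.
Offset 10: leading byte 0xE8 = 11101000 → 3-byte char #4 = E8 AE 91.
Offset 13: leading byte 0xF0 = 11110000 → 4-byte char #5 = F0 93 82 AF.
Offset 17: leading byte 0xF3 = 11110011 → 4-byte char #6 = F3 AB A7 81.
Leading byte 0xF3 = 11110011 matches 11110xxx → 4-byte sequence.
Byte 1: 0xF3 = 11110011, payload 011 (3 bits).
Byte 2: 0xAB = 10101011 (10xxxxxx ✓), payload 101011.
Byte 3: 0xA7 = 10100111 (10xxxxxx ✓), payload 100111.
Byte 4: 0x81 = 10000001 (10xxxxxx ✓), payload 000001.
Concatenate: 011101011100111000001 = 0xEB9C1 (21 bits → U+EB9C1).

U+EB9C1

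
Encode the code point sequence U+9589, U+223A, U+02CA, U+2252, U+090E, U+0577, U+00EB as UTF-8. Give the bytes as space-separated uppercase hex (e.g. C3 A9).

E9 96 89 E2 88 BA CB 8A E2 89 92 E0 A4 8E D5 B7 C3 AB

U+9589: 3-byte form → E9 96 89.
U+223A: 3-byte form → E2 88 BA.
U+02CA: 2-byte form → CB 8A.
U+2252: 3-byte form → E2 89 92.
U+090E: 3-byte form → E0 A4 8E.
U+0577: 2-byte form → D5 B7.
U+00EB: 2-byte form → C3 AB.
Concatenated (18 bytes): E9 96 89 E2 88 BA CB 8A E2 89 92 E0 A4 8E D5 B7 C3 AB.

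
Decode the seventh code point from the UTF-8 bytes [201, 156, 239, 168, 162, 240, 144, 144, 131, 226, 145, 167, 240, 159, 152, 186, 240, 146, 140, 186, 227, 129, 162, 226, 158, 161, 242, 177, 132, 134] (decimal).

Offset 0: leading byte 0xC9 = 11001001 → 2-byte char #1 = C9 9C.
Offset 2: leading byte 0xEF = 11101111 → 3-byte char #2 = EF A8 A2.
Offset 5: leading byte 0xF0 = 11110000 → 4-byte char #3 = F0 90 90 83.
Offset 9: leading byte 0xE2 = 11100010 → 3-byte char #4 = E2 91 A7.
Offset 12: leading byte 0xF0 = 11110000 → 4-byte char #5 = F0 9F 98 BA.
Offset 16: leading byte 0xF0 = 11110000 → 4-byte char #6 = F0 92 8C BA.
Offset 20: leading byte 0xE3 = 11100011 → 3-byte char #7 = E3 81 A2.
Leading byte 0xE3 = 11100011 matches 1110xxxx → 3-byte sequence.
Byte 1: 0xE3 = 11100011, payload 0011 (4 bits).
Byte 2: 0x81 = 10000001 (10xxxxxx ✓), payload 000001.
Byte 3: 0xA2 = 10100010 (10xxxxxx ✓), payload 100010.
Concatenate: 0011000001100010 = 0x3062 (16 bits → U+3062).

U+3062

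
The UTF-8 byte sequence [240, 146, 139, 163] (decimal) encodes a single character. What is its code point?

Leading byte 0xF0 = 11110000 matches 11110xxx → 4-byte sequence.
Byte 1: 0xF0 = 11110000, payload 000 (3 bits).
Byte 2: 0x92 = 10010010 (10xxxxxx ✓), payload 010010.
Byte 3: 0x8B = 10001011 (10xxxxxx ✓), payload 001011.
Byte 4: 0xA3 = 10100011 (10xxxxxx ✓), payload 100011.
Concatenate: 000010010001011100011 = 0x122E3 (21 bits → U+122E3).

U+122E3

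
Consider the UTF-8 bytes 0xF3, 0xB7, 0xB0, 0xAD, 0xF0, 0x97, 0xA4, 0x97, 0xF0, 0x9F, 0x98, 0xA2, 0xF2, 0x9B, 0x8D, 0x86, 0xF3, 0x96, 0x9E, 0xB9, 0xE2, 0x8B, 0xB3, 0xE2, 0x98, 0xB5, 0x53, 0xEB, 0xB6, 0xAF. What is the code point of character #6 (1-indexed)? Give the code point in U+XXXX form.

Offset 0: leading byte 0xF3 = 11110011 → 4-byte char #1 = F3 B7 B0 AD.
Offset 4: leading byte 0xF0 = 11110000 → 4-byte char #2 = F0 97 A4 97.
Offset 8: leading byte 0xF0 = 11110000 → 4-byte char #3 = F0 9F 98 A2.
Offset 12: leading byte 0xF2 = 11110010 → 4-byte char #4 = F2 9B 8D 86.
Offset 16: leading byte 0xF3 = 11110011 → 4-byte char #5 = F3 96 9E B9.
Offset 20: leading byte 0xE2 = 11100010 → 3-byte char #6 = E2 8B B3.
Leading byte 0xE2 = 11100010 matches 1110xxxx → 3-byte sequence.
Byte 1: 0xE2 = 11100010, payload 0010 (4 bits).
Byte 2: 0x8B = 10001011 (10xxxxxx ✓), payload 001011.
Byte 3: 0xB3 = 10110011 (10xxxxxx ✓), payload 110011.
Concatenate: 0010001011110011 = 0x22F3 (16 bits → U+22F3).

U+22F3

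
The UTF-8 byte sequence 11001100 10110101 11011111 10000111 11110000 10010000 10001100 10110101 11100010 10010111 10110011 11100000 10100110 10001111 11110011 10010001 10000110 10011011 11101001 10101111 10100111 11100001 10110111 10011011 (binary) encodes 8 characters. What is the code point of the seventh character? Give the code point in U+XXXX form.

Offset 0: leading byte 0xCC = 11001100 → 2-byte char #1 = CC B5.
Offset 2: leading byte 0xDF = 11011111 → 2-byte char #2 = DF 87.
Offset 4: leading byte 0xF0 = 11110000 → 4-byte char #3 = F0 90 8C B5.
Offset 8: leading byte 0xE2 = 11100010 → 3-byte char #4 = E2 97 B3.
Offset 11: leading byte 0xE0 = 11100000 → 3-byte char #5 = E0 A6 8F.
Offset 14: leading byte 0xF3 = 11110011 → 4-byte char #6 = F3 91 86 9B.
Offset 18: leading byte 0xE9 = 11101001 → 3-byte char #7 = E9 AF A7.
Leading byte 0xE9 = 11101001 matches 1110xxxx → 3-byte sequence.
Byte 1: 0xE9 = 11101001, payload 1001 (4 bits).
Byte 2: 0xAF = 10101111 (10xxxxxx ✓), payload 101111.
Byte 3: 0xA7 = 10100111 (10xxxxxx ✓), payload 100111.
Concatenate: 1001101111100111 = 0x9BE7 (16 bits → U+9BE7).

U+9BE7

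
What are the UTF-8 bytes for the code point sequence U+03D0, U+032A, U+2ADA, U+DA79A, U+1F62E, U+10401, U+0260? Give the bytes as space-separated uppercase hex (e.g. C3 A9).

U+03D0: 2-byte form → CF 90.
U+032A: 2-byte form → CC AA.
U+2ADA: 3-byte form → E2 AB 9A.
U+DA79A: 4-byte form → F3 9A 9E 9A.
U+1F62E: 4-byte form → F0 9F 98 AE.
U+10401: 4-byte form → F0 90 90 81.
U+0260: 2-byte form → C9 A0.
Concatenated (21 bytes): CF 90 CC AA E2 AB 9A F3 9A 9E 9A F0 9F 98 AE F0 90 90 81 C9 A0.

CF 90 CC AA E2 AB 9A F3 9A 9E 9A F0 9F 98 AE F0 90 90 81 C9 A0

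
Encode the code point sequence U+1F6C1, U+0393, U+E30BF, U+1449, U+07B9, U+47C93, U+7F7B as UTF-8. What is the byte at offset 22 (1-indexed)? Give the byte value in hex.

0xBB

1-indexed offset 22 is 0-indexed offset 21.
U+1F6C1 → 4-byte form F0 9F 9B 81 at offsets 0–3.
U+0393 → 2-byte form CE 93 at offsets 4–5.
U+E30BF → 4-byte form F3 A3 82 BF at offsets 6–9.
U+1449 → 3-byte form E1 91 89 at offsets 10–12.
U+07B9 → 2-byte form DE B9 at offsets 13–14.
U+47C93 → 4-byte form F1 87 B2 93 at offsets 15–18.
U+7F7B → 3-byte form E7 BD BB at offsets 19–21.
Offset 21 falls in char 7's range; it's byte 3 of E7 BD BB = 0xBB.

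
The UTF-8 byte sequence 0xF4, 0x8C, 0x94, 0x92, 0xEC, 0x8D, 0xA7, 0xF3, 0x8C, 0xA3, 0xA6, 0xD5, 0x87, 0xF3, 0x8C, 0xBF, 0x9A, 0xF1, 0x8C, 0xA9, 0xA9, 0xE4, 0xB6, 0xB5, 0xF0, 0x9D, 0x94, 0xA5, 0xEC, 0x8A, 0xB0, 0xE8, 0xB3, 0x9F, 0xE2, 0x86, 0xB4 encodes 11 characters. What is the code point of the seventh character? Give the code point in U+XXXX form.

Offset 0: leading byte 0xF4 = 11110100 → 4-byte char #1 = F4 8C 94 92.
Offset 4: leading byte 0xEC = 11101100 → 3-byte char #2 = EC 8D A7.
Offset 7: leading byte 0xF3 = 11110011 → 4-byte char #3 = F3 8C A3 A6.
Offset 11: leading byte 0xD5 = 11010101 → 2-byte char #4 = D5 87.
Offset 13: leading byte 0xF3 = 11110011 → 4-byte char #5 = F3 8C BF 9A.
Offset 17: leading byte 0xF1 = 11110001 → 4-byte char #6 = F1 8C A9 A9.
Offset 21: leading byte 0xE4 = 11100100 → 3-byte char #7 = E4 B6 B5.
Leading byte 0xE4 = 11100100 matches 1110xxxx → 3-byte sequence.
Byte 1: 0xE4 = 11100100, payload 0100 (4 bits).
Byte 2: 0xB6 = 10110110 (10xxxxxx ✓), payload 110110.
Byte 3: 0xB5 = 10110101 (10xxxxxx ✓), payload 110101.
Concatenate: 0100110110110101 = 0x4DB5 (16 bits → U+4DB5).

U+4DB5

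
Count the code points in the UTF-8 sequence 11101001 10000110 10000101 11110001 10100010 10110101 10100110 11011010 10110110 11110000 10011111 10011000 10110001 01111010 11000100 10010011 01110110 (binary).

7

Byte at offset 0: 0xE9 = 11101001 → 3-byte char (#1). Advance 3.
Byte at offset 3: 0xF1 = 11110001 → 4-byte char (#2). Advance 4.
Byte at offset 7: 0xDA = 11011010 → 2-byte char (#3). Advance 2.
Byte at offset 9: 0xF0 = 11110000 → 4-byte char (#4). Advance 4.
Byte at offset 13: 0x7A = 01111010 → 1-byte char (#5). Advance 1.
Byte at offset 14: 0xC4 = 11000100 → 2-byte char (#6). Advance 2.
Byte at offset 16: 0x76 = 01110110 → 1-byte char (#7). Advance 1.
Reached end at offset 17 after 7 code points.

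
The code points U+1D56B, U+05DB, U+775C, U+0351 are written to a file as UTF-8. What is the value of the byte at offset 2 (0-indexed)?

U+1D56B → 4-byte form F0 9D 95 AB at offsets 0–3.
Offset 2 falls in char 1's range; it's byte 3 of F0 9D 95 AB = 0x95.

0x95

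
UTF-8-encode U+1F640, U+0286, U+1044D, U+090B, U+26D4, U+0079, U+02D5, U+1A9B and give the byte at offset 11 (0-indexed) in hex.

0xA4

U+1F640 → 4-byte form F0 9F 99 80 at offsets 0–3.
U+0286 → 2-byte form CA 86 at offsets 4–5.
U+1044D → 4-byte form F0 90 91 8D at offsets 6–9.
U+090B → 3-byte form E0 A4 8B at offsets 10–12.
Offset 11 falls in char 4's range; it's byte 2 of E0 A4 8B = 0xA4.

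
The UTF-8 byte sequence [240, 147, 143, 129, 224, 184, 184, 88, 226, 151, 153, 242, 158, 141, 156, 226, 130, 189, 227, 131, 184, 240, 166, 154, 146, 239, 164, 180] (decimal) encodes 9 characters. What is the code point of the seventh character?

U+30F8

Offset 0: leading byte 0xF0 = 11110000 → 4-byte char #1 = F0 93 8F 81.
Offset 4: leading byte 0xE0 = 11100000 → 3-byte char #2 = E0 B8 B8.
Offset 7: leading byte 0x58 = 01011000 → 1-byte char #3 = 58.
Offset 8: leading byte 0xE2 = 11100010 → 3-byte char #4 = E2 97 99.
Offset 11: leading byte 0xF2 = 11110010 → 4-byte char #5 = F2 9E 8D 9C.
Offset 15: leading byte 0xE2 = 11100010 → 3-byte char #6 = E2 82 BD.
Offset 18: leading byte 0xE3 = 11100011 → 3-byte char #7 = E3 83 B8.
Leading byte 0xE3 = 11100011 matches 1110xxxx → 3-byte sequence.
Byte 1: 0xE3 = 11100011, payload 0011 (4 bits).
Byte 2: 0x83 = 10000011 (10xxxxxx ✓), payload 000011.
Byte 3: 0xB8 = 10111000 (10xxxxxx ✓), payload 111000.
Concatenate: 0011000011111000 = 0x30F8 (16 bits → U+30F8).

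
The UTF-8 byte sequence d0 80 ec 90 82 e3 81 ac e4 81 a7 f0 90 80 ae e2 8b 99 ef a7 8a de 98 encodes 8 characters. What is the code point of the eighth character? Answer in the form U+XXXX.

Offset 0: leading byte 0xD0 = 11010000 → 2-byte char #1 = D0 80.
Offset 2: leading byte 0xEC = 11101100 → 3-byte char #2 = EC 90 82.
Offset 5: leading byte 0xE3 = 11100011 → 3-byte char #3 = E3 81 AC.
Offset 8: leading byte 0xE4 = 11100100 → 3-byte char #4 = E4 81 A7.
Offset 11: leading byte 0xF0 = 11110000 → 4-byte char #5 = F0 90 80 AE.
Offset 15: leading byte 0xE2 = 11100010 → 3-byte char #6 = E2 8B 99.
Offset 18: leading byte 0xEF = 11101111 → 3-byte char #7 = EF A7 8A.
Offset 21: leading byte 0xDE = 11011110 → 2-byte char #8 = DE 98.
Leading byte 0xDE = 11011110 matches 110xxxxx → 2-byte sequence.
Byte 1: 0xDE = 11011110, payload 11110 (5 bits).
Byte 2: 0x98 = 10011000 (10xxxxxx ✓), payload 011000.
Concatenate: 11110011000 = 0x798 (11 bits → U+0798).

U+0798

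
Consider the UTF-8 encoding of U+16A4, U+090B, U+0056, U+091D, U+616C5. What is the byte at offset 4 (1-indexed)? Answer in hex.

1-indexed offset 4 is 0-indexed offset 3.
U+16A4 → 3-byte form E1 9A A4 at offsets 0–2.
U+090B → 3-byte form E0 A4 8B at offsets 3–5.
Offset 3 falls in char 2's range; it's byte 1 of E0 A4 8B = 0xE0.

0xE0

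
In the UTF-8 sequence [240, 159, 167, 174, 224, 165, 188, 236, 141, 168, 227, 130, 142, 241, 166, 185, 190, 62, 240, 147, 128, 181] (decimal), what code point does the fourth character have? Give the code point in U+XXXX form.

U+308E

Offset 0: leading byte 0xF0 = 11110000 → 4-byte char #1 = F0 9F A7 AE.
Offset 4: leading byte 0xE0 = 11100000 → 3-byte char #2 = E0 A5 BC.
Offset 7: leading byte 0xEC = 11101100 → 3-byte char #3 = EC 8D A8.
Offset 10: leading byte 0xE3 = 11100011 → 3-byte char #4 = E3 82 8E.
Leading byte 0xE3 = 11100011 matches 1110xxxx → 3-byte sequence.
Byte 1: 0xE3 = 11100011, payload 0011 (4 bits).
Byte 2: 0x82 = 10000010 (10xxxxxx ✓), payload 000010.
Byte 3: 0x8E = 10001110 (10xxxxxx ✓), payload 001110.
Concatenate: 0011000010001110 = 0x308E (16 bits → U+308E).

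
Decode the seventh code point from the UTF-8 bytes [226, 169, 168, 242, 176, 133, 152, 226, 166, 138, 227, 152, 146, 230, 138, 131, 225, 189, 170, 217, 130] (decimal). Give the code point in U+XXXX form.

Offset 0: leading byte 0xE2 = 11100010 → 3-byte char #1 = E2 A9 A8.
Offset 3: leading byte 0xF2 = 11110010 → 4-byte char #2 = F2 B0 85 98.
Offset 7: leading byte 0xE2 = 11100010 → 3-byte char #3 = E2 A6 8A.
Offset 10: leading byte 0xE3 = 11100011 → 3-byte char #4 = E3 98 92.
Offset 13: leading byte 0xE6 = 11100110 → 3-byte char #5 = E6 8A 83.
Offset 16: leading byte 0xE1 = 11100001 → 3-byte char #6 = E1 BD AA.
Offset 19: leading byte 0xD9 = 11011001 → 2-byte char #7 = D9 82.
Leading byte 0xD9 = 11011001 matches 110xxxxx → 2-byte sequence.
Byte 1: 0xD9 = 11011001, payload 11001 (5 bits).
Byte 2: 0x82 = 10000010 (10xxxxxx ✓), payload 000010.
Concatenate: 11001000010 = 0x642 (11 bits → U+0642).

U+0642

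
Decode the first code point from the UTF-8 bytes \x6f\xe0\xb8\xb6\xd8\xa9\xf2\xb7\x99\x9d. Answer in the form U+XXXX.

U+006F

Offset 0: leading byte 0x6F = 01101111 → 1-byte char #1 = 6F.
Leading byte 0x6F = 01101111 matches 0xxxxxxx → 1-byte sequence.
Byte 1: 0x6F = 01101111, payload 1101111 (7 bits).
Concatenate: 1101111 = 0x6F (7 bits → U+006F).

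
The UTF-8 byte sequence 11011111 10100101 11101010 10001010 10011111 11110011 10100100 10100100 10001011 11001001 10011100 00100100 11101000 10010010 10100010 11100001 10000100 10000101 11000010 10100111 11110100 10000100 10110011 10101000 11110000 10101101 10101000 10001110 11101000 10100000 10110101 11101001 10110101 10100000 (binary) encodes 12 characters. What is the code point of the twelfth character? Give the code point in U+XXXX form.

Offset 0: leading byte 0xDF = 11011111 → 2-byte char #1 = DF A5.
Offset 2: leading byte 0xEA = 11101010 → 3-byte char #2 = EA 8A 9F.
Offset 5: leading byte 0xF3 = 11110011 → 4-byte char #3 = F3 A4 A4 8B.
Offset 9: leading byte 0xC9 = 11001001 → 2-byte char #4 = C9 9C.
Offset 11: leading byte 0x24 = 00100100 → 1-byte char #5 = 24.
Offset 12: leading byte 0xE8 = 11101000 → 3-byte char #6 = E8 92 A2.
Offset 15: leading byte 0xE1 = 11100001 → 3-byte char #7 = E1 84 85.
Offset 18: leading byte 0xC2 = 11000010 → 2-byte char #8 = C2 A7.
Offset 20: leading byte 0xF4 = 11110100 → 4-byte char #9 = F4 84 B3 A8.
Offset 24: leading byte 0xF0 = 11110000 → 4-byte char #10 = F0 AD A8 8E.
Offset 28: leading byte 0xE8 = 11101000 → 3-byte char #11 = E8 A0 B5.
Offset 31: leading byte 0xE9 = 11101001 → 3-byte char #12 = E9 B5 A0.
Leading byte 0xE9 = 11101001 matches 1110xxxx → 3-byte sequence.
Byte 1: 0xE9 = 11101001, payload 1001 (4 bits).
Byte 2: 0xB5 = 10110101 (10xxxxxx ✓), payload 110101.
Byte 3: 0xA0 = 10100000 (10xxxxxx ✓), payload 100000.
Concatenate: 1001110101100000 = 0x9D60 (16 bits → U+9D60).

U+9D60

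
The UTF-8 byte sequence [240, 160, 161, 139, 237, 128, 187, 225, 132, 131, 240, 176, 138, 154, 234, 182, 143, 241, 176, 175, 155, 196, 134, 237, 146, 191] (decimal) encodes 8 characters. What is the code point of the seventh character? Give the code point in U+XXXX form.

U+0106

Offset 0: leading byte 0xF0 = 11110000 → 4-byte char #1 = F0 A0 A1 8B.
Offset 4: leading byte 0xED = 11101101 → 3-byte char #2 = ED 80 BB.
Offset 7: leading byte 0xE1 = 11100001 → 3-byte char #3 = E1 84 83.
Offset 10: leading byte 0xF0 = 11110000 → 4-byte char #4 = F0 B0 8A 9A.
Offset 14: leading byte 0xEA = 11101010 → 3-byte char #5 = EA B6 8F.
Offset 17: leading byte 0xF1 = 11110001 → 4-byte char #6 = F1 B0 AF 9B.
Offset 21: leading byte 0xC4 = 11000100 → 2-byte char #7 = C4 86.
Leading byte 0xC4 = 11000100 matches 110xxxxx → 2-byte sequence.
Byte 1: 0xC4 = 11000100, payload 00100 (5 bits).
Byte 2: 0x86 = 10000110 (10xxxxxx ✓), payload 000110.
Concatenate: 00100000110 = 0x106 (11 bits → U+0106).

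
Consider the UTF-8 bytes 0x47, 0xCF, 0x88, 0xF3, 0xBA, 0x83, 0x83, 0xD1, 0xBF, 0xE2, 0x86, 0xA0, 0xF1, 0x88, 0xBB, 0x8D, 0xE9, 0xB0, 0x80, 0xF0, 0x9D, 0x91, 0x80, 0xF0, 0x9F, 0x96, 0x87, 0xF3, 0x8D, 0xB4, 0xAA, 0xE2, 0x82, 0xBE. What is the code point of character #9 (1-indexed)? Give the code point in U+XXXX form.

U+1F587

Offset 0: leading byte 0x47 = 01000111 → 1-byte char #1 = 47.
Offset 1: leading byte 0xCF = 11001111 → 2-byte char #2 = CF 88.
Offset 3: leading byte 0xF3 = 11110011 → 4-byte char #3 = F3 BA 83 83.
Offset 7: leading byte 0xD1 = 11010001 → 2-byte char #4 = D1 BF.
Offset 9: leading byte 0xE2 = 11100010 → 3-byte char #5 = E2 86 A0.
Offset 12: leading byte 0xF1 = 11110001 → 4-byte char #6 = F1 88 BB 8D.
Offset 16: leading byte 0xE9 = 11101001 → 3-byte char #7 = E9 B0 80.
Offset 19: leading byte 0xF0 = 11110000 → 4-byte char #8 = F0 9D 91 80.
Offset 23: leading byte 0xF0 = 11110000 → 4-byte char #9 = F0 9F 96 87.
Leading byte 0xF0 = 11110000 matches 11110xxx → 4-byte sequence.
Byte 1: 0xF0 = 11110000, payload 000 (3 bits).
Byte 2: 0x9F = 10011111 (10xxxxxx ✓), payload 011111.
Byte 3: 0x96 = 10010110 (10xxxxxx ✓), payload 010110.
Byte 4: 0x87 = 10000111 (10xxxxxx ✓), payload 000111.
Concatenate: 000011111010110000111 = 0x1F587 (21 bits → U+1F587).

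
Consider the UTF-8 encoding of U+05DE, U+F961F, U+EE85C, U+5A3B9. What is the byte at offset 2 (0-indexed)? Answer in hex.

0xF3

U+05DE → 2-byte form D7 9E at offsets 0–1.
U+F961F → 4-byte form F3 B9 98 9F at offsets 2–5.
Offset 2 falls in char 2's range; it's byte 1 of F3 B9 98 9F = 0xF3.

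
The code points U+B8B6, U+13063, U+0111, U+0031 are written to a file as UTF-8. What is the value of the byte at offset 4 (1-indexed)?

1-indexed offset 4 is 0-indexed offset 3.
U+B8B6 → 3-byte form EB A2 B6 at offsets 0–2.
U+13063 → 4-byte form F0 93 81 A3 at offsets 3–6.
Offset 3 falls in char 2's range; it's byte 1 of F0 93 81 A3 = 0xF0.

0xF0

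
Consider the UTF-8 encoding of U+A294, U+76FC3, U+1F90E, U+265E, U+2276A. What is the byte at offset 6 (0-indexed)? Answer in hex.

0x83

U+A294 → 3-byte form EA 8A 94 at offsets 0–2.
U+76FC3 → 4-byte form F1 B6 BF 83 at offsets 3–6.
Offset 6 falls in char 2's range; it's byte 4 of F1 B6 BF 83 = 0x83.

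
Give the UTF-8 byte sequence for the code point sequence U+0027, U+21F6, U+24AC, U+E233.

U+0027: 1-byte form → 27.
U+21F6: 3-byte form → E2 87 B6.
U+24AC: 3-byte form → E2 92 AC.
U+E233: 3-byte form → EE 88 B3.
Concatenated (10 bytes): 27 E2 87 B6 E2 92 AC EE 88 B3.

27 E2 87 B6 E2 92 AC EE 88 B3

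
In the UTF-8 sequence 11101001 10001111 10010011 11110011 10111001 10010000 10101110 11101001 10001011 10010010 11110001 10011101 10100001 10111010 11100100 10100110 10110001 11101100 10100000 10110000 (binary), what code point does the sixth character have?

U+C830

Offset 0: leading byte 0xE9 = 11101001 → 3-byte char #1 = E9 8F 93.
Offset 3: leading byte 0xF3 = 11110011 → 4-byte char #2 = F3 B9 90 AE.
Offset 7: leading byte 0xE9 = 11101001 → 3-byte char #3 = E9 8B 92.
Offset 10: leading byte 0xF1 = 11110001 → 4-byte char #4 = F1 9D A1 BA.
Offset 14: leading byte 0xE4 = 11100100 → 3-byte char #5 = E4 A6 B1.
Offset 17: leading byte 0xEC = 11101100 → 3-byte char #6 = EC A0 B0.
Leading byte 0xEC = 11101100 matches 1110xxxx → 3-byte sequence.
Byte 1: 0xEC = 11101100, payload 1100 (4 bits).
Byte 2: 0xA0 = 10100000 (10xxxxxx ✓), payload 100000.
Byte 3: 0xB0 = 10110000 (10xxxxxx ✓), payload 110000.
Concatenate: 1100100000110000 = 0xC830 (16 bits → U+C830).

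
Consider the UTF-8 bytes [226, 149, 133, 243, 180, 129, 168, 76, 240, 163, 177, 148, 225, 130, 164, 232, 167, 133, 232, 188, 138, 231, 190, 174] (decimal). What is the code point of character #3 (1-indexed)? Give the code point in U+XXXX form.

U+004C

Offset 0: leading byte 0xE2 = 11100010 → 3-byte char #1 = E2 95 85.
Offset 3: leading byte 0xF3 = 11110011 → 4-byte char #2 = F3 B4 81 A8.
Offset 7: leading byte 0x4C = 01001100 → 1-byte char #3 = 4C.
Leading byte 0x4C = 01001100 matches 0xxxxxxx → 1-byte sequence.
Byte 1: 0x4C = 01001100, payload 1001100 (7 bits).
Concatenate: 1001100 = 0x4C (7 bits → U+004C).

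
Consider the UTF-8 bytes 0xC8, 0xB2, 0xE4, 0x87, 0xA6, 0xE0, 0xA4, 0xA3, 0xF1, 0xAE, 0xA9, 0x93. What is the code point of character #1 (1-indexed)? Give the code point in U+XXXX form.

Offset 0: leading byte 0xC8 = 11001000 → 2-byte char #1 = C8 B2.
Leading byte 0xC8 = 11001000 matches 110xxxxx → 2-byte sequence.
Byte 1: 0xC8 = 11001000, payload 01000 (5 bits).
Byte 2: 0xB2 = 10110010 (10xxxxxx ✓), payload 110010.
Concatenate: 01000110010 = 0x232 (11 bits → U+0232).

U+0232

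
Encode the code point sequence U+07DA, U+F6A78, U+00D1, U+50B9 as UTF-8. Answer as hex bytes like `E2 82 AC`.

U+07DA: 2-byte form → DF 9A.
U+F6A78: 4-byte form → F3 B6 A9 B8.
U+00D1: 2-byte form → C3 91.
U+50B9: 3-byte form → E5 82 B9.
Concatenated (11 bytes): DF 9A F3 B6 A9 B8 C3 91 E5 82 B9.

DF 9A F3 B6 A9 B8 C3 91 E5 82 B9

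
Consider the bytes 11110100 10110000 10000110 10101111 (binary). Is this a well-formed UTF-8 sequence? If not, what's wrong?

invalid (encodes a value above U+10FFFF)

Leading byte 0xF4 = 11110100 → 4-byte form.
Payload = 0x1301AF, which exceeds U+10FFFF, the maximum Unicode code point. (Leading bytes F5–FF, or F4 followed by ≥ 0x90, are invalid.)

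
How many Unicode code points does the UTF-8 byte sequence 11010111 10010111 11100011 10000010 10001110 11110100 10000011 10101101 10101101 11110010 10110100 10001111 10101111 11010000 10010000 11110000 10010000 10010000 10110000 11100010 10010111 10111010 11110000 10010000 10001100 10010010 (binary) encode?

8

Byte at offset 0: 0xD7 = 11010111 → 2-byte char (#1). Advance 2.
Byte at offset 2: 0xE3 = 11100011 → 3-byte char (#2). Advance 3.
Byte at offset 5: 0xF4 = 11110100 → 4-byte char (#3). Advance 4.
Byte at offset 9: 0xF2 = 11110010 → 4-byte char (#4). Advance 4.
Byte at offset 13: 0xD0 = 11010000 → 2-byte char (#5). Advance 2.
Byte at offset 15: 0xF0 = 11110000 → 4-byte char (#6). Advance 4.
Byte at offset 19: 0xE2 = 11100010 → 3-byte char (#7). Advance 3.
Byte at offset 22: 0xF0 = 11110000 → 4-byte char (#8). Advance 4.
Reached end at offset 26 after 8 code points.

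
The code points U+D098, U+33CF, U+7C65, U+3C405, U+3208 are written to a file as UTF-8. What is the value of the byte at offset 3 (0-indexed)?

U+D098 → 3-byte form ED 82 98 at offsets 0–2.
U+33CF → 3-byte form E3 8F 8F at offsets 3–5.
Offset 3 falls in char 2's range; it's byte 1 of E3 8F 8F = 0xE3.

0xE3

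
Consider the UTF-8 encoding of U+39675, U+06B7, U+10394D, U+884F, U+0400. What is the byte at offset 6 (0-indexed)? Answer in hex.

U+39675 → 4-byte form F0 B9 99 B5 at offsets 0–3.
U+06B7 → 2-byte form DA B7 at offsets 4–5.
U+10394D → 4-byte form F4 83 A5 8D at offsets 6–9.
Offset 6 falls in char 3's range; it's byte 1 of F4 83 A5 8D = 0xF4.

0xF4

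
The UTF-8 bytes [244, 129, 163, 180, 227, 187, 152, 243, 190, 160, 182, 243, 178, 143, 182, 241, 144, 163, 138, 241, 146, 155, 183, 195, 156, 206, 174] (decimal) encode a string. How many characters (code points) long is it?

Byte at offset 0: 0xF4 = 11110100 → 4-byte char (#1). Advance 4.
Byte at offset 4: 0xE3 = 11100011 → 3-byte char (#2). Advance 3.
Byte at offset 7: 0xF3 = 11110011 → 4-byte char (#3). Advance 4.
Byte at offset 11: 0xF3 = 11110011 → 4-byte char (#4). Advance 4.
Byte at offset 15: 0xF1 = 11110001 → 4-byte char (#5). Advance 4.
Byte at offset 19: 0xF1 = 11110001 → 4-byte char (#6). Advance 4.
Byte at offset 23: 0xC3 = 11000011 → 2-byte char (#7). Advance 2.
Byte at offset 25: 0xCE = 11001110 → 2-byte char (#8). Advance 2.
Reached end at offset 27 after 8 code points.

8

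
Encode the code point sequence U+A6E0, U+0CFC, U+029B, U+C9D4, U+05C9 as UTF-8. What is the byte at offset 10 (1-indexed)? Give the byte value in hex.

1-indexed offset 10 is 0-indexed offset 9.
U+A6E0 → 3-byte form EA 9B A0 at offsets 0–2.
U+0CFC → 3-byte form E0 B3 BC at offsets 3–5.
U+029B → 2-byte form CA 9B at offsets 6–7.
U+C9D4 → 3-byte form EC A7 94 at offsets 8–10.
Offset 9 falls in char 4's range; it's byte 2 of EC A7 94 = 0xA7.

0xA7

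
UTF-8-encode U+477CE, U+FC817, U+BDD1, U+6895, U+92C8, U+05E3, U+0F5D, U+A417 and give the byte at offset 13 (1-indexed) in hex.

0xA2

1-indexed offset 13 is 0-indexed offset 12.
U+477CE → 4-byte form F1 87 9F 8E at offsets 0–3.
U+FC817 → 4-byte form F3 BC A0 97 at offsets 4–7.
U+BDD1 → 3-byte form EB B7 91 at offsets 8–10.
U+6895 → 3-byte form E6 A2 95 at offsets 11–13.
Offset 12 falls in char 4's range; it's byte 2 of E6 A2 95 = 0xA2.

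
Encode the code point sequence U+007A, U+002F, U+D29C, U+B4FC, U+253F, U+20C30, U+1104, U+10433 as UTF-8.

7A 2F ED 8A 9C EB 93 BC E2 94 BF F0 A0 B0 B0 E1 84 84 F0 90 90 B3

U+007A: 1-byte form → 7A.
U+002F: 1-byte form → 2F.
U+D29C: 3-byte form → ED 8A 9C.
U+B4FC: 3-byte form → EB 93 BC.
U+253F: 3-byte form → E2 94 BF.
U+20C30: 4-byte form → F0 A0 B0 B0.
U+1104: 3-byte form → E1 84 84.
U+10433: 4-byte form → F0 90 90 B3.
Concatenated (22 bytes): 7A 2F ED 8A 9C EB 93 BC E2 94 BF F0 A0 B0 B0 E1 84 84 F0 90 90 B3.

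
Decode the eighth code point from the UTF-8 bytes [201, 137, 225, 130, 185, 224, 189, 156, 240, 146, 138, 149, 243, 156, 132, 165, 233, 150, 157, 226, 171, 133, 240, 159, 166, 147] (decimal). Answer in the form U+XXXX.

U+1F993

Offset 0: leading byte 0xC9 = 11001001 → 2-byte char #1 = C9 89.
Offset 2: leading byte 0xE1 = 11100001 → 3-byte char #2 = E1 82 B9.
Offset 5: leading byte 0xE0 = 11100000 → 3-byte char #3 = E0 BD 9C.
Offset 8: leading byte 0xF0 = 11110000 → 4-byte char #4 = F0 92 8A 95.
Offset 12: leading byte 0xF3 = 11110011 → 4-byte char #5 = F3 9C 84 A5.
Offset 16: leading byte 0xE9 = 11101001 → 3-byte char #6 = E9 96 9D.
Offset 19: leading byte 0xE2 = 11100010 → 3-byte char #7 = E2 AB 85.
Offset 22: leading byte 0xF0 = 11110000 → 4-byte char #8 = F0 9F A6 93.
Leading byte 0xF0 = 11110000 matches 11110xxx → 4-byte sequence.
Byte 1: 0xF0 = 11110000, payload 000 (3 bits).
Byte 2: 0x9F = 10011111 (10xxxxxx ✓), payload 011111.
Byte 3: 0xA6 = 10100110 (10xxxxxx ✓), payload 100110.
Byte 4: 0x93 = 10010011 (10xxxxxx ✓), payload 010011.
Concatenate: 000011111100110010011 = 0x1F993 (21 bits → U+1F993).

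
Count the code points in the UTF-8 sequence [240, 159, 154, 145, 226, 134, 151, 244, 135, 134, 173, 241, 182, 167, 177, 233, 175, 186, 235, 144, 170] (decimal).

6

Byte at offset 0: 0xF0 = 11110000 → 4-byte char (#1). Advance 4.
Byte at offset 4: 0xE2 = 11100010 → 3-byte char (#2). Advance 3.
Byte at offset 7: 0xF4 = 11110100 → 4-byte char (#3). Advance 4.
Byte at offset 11: 0xF1 = 11110001 → 4-byte char (#4). Advance 4.
Byte at offset 15: 0xE9 = 11101001 → 3-byte char (#5). Advance 3.
Byte at offset 18: 0xEB = 11101011 → 3-byte char (#6). Advance 3.
Reached end at offset 21 after 6 code points.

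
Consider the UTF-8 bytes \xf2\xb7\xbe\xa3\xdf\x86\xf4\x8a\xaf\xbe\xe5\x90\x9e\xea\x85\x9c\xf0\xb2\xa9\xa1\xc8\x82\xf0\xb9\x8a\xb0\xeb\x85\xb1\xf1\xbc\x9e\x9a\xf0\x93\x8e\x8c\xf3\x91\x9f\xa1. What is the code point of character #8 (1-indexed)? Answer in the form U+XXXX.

Offset 0: leading byte 0xF2 = 11110010 → 4-byte char #1 = F2 B7 BE A3.
Offset 4: leading byte 0xDF = 11011111 → 2-byte char #2 = DF 86.
Offset 6: leading byte 0xF4 = 11110100 → 4-byte char #3 = F4 8A AF BE.
Offset 10: leading byte 0xE5 = 11100101 → 3-byte char #4 = E5 90 9E.
Offset 13: leading byte 0xEA = 11101010 → 3-byte char #5 = EA 85 9C.
Offset 16: leading byte 0xF0 = 11110000 → 4-byte char #6 = F0 B2 A9 A1.
Offset 20: leading byte 0xC8 = 11001000 → 2-byte char #7 = C8 82.
Offset 22: leading byte 0xF0 = 11110000 → 4-byte char #8 = F0 B9 8A B0.
Leading byte 0xF0 = 11110000 matches 11110xxx → 4-byte sequence.
Byte 1: 0xF0 = 11110000, payload 000 (3 bits).
Byte 2: 0xB9 = 10111001 (10xxxxxx ✓), payload 111001.
Byte 3: 0x8A = 10001010 (10xxxxxx ✓), payload 001010.
Byte 4: 0xB0 = 10110000 (10xxxxxx ✓), payload 110000.
Concatenate: 000111001001010110000 = 0x392B0 (21 bits → U+392B0).

U+392B0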